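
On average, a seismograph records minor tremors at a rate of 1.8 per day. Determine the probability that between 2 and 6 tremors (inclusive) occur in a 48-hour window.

0.8010

Over the interval, μ = 1.8 × 2 = 3.6 (a 48-hour window = 2 days).
P(2 ≤ N ≤ 6) = Σ_{j=2}^{6} e^(−3.6) · 3.6^j/j! ≈ 0.8010.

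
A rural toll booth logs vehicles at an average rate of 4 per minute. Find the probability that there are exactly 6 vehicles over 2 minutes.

Over the interval, μ = 4 × 2 = 8 (2 minutes).
P(N = 6) = e^(−μ) μ^6/6! = e^(−8) · 8^6/720 ≈ 0.1221.

0.1221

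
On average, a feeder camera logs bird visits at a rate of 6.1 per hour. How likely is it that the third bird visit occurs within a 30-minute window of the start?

0.5879

Over the interval, μ = 6.1 × 0.5 = 3.05 (a 30-minute window = 0.5 hours).
The third arrival falls in the interval iff at least 3 events occur there: P(S_3 ≤ t) = P(N ≥ 3) = 1 − P(N ≤ 2) ≈ 0.5879.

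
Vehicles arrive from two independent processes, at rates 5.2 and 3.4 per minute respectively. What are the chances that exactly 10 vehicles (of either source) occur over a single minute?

Independent Poisson processes superpose: combined rate λ = 5.2 + 3.4 = 8.6 per minute.
So μ = 8.6.
P(N = 10) = e^(−8.6) · 8.6^10/10! ≈ 0.1123.

0.1123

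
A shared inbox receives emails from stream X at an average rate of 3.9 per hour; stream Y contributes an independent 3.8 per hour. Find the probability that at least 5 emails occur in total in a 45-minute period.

Independent Poisson processes superpose: combined rate λ = 3.9 + 3.8 = 7.7 per hour.
Over the interval, μ = 7.7 × 0.75 = 5.775 (a 45-minute period = 0.75 hours).
P(N ≥ 5) = 1 − P(N ≤ 4) ≈ 0.6837.

0.6837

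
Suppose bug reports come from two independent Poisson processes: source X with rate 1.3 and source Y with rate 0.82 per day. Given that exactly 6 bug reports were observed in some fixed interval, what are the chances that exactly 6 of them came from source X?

0.0532

Given the total, each event is independently from source X with probability p = λ_X/(λ_X+λ_Y) = 1.3/2.12 ≈ 0.6132.
So K ~ Binomial(6, 1.3/2.12): P(K = 6) = C(6,6) · (1.3/2.12)^6 · (0.82/2.12)^0 ≈ 0.0532.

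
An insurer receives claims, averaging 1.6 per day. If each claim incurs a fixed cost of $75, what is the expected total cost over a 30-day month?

$3600

E[N] = 1.6 × 30 = 48 (a 30-day month = 30 days); E[cost] = 48 × $75 = $3600.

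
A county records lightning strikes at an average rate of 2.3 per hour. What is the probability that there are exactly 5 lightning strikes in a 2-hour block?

Over the interval, μ = 2.3 × 2 = 4.6 (a 2-hour block = 2 hours).
P(N = 5) = e^(−μ) μ^5/5! = e^(−4.6) · 4.6^5/120 ≈ 0.1725.

0.1725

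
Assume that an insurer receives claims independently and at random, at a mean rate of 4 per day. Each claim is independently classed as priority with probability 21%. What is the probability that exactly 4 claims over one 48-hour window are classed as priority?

0.0619

Thinning: the claims that are classed as priority themselves form a Poisson process with rate 0.21 × 4 = 0.84 per day.
Over the interval, μ = 0.84 × 2 = 1.68 (a 48-hour window = 2 days).
P(N = 4) = e^(−1.68) · 1.68^4/4! ≈ 0.0619.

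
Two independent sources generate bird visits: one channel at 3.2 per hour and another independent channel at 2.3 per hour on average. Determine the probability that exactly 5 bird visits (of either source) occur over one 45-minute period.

0.1609

Independent Poisson processes superpose: combined rate λ = 3.2 + 2.3 = 5.5 per hour.
Over the interval, μ = 5.5 × 0.75 = 4.125 (a 45-minute period = 0.75 hours).
P(N = 5) = e^(−4.125) · 4.125^5/5! ≈ 0.1609.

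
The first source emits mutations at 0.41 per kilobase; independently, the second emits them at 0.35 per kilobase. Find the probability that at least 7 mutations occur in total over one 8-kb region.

Independent Poisson processes superpose: combined rate λ = 0.41 + 0.35 = 0.76 per kilobase.
Over the interval, μ = 0.76 × 8 = 6.08 (an 8-kb region = 8 kilobases).
P(N ≥ 7) = 1 − P(N ≤ 6) ≈ 0.4065.

0.4065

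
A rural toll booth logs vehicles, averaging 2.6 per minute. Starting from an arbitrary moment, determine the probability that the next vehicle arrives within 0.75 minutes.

Inter-arrival times are exponential with rate λ = 2.6 per minute.
P(T ≤ 0.75) = 1 − e^(−λt) = 1 − e^(−2.6 × 0.75) = 1 − e^(−1.95) ≈ 0.8577.

0.8577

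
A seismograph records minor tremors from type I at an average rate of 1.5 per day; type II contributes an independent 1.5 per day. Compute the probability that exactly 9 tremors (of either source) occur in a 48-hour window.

Independent Poisson processes superpose: combined rate λ = 1.5 + 1.5 = 3 per day.
Over the interval, μ = 3 × 2 = 6 (a 48-hour window = 2 days).
P(N = 9) = e^(−6) · 6^9/9! ≈ 0.0688.

0.0688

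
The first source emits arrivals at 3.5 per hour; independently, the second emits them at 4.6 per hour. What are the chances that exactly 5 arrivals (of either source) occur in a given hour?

Independent Poisson processes superpose: combined rate λ = 3.5 + 4.6 = 8.1 per hour.
So μ = 8.1.
P(N = 5) = e^(−8.1) · 8.1^5/5! ≈ 0.0882.

0.0882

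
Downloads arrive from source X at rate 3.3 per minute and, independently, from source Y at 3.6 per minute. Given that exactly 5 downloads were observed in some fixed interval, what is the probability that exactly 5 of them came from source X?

0.0250

Given the total, each event is independently from source X with probability p = λ_X/(λ_X+λ_Y) = 3.3/6.9 ≈ 0.4783.
So K ~ Binomial(5, 3.3/6.9): P(K = 5) = C(5,5) · (3.3/6.9)^5 · (3.6/6.9)^0 ≈ 0.0250.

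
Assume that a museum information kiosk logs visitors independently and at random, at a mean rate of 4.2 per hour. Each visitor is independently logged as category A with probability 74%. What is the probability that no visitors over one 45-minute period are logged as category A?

0.0972

Thinning: the visitors that are logged as category A themselves form a Poisson process with rate 0.74 × 4.2 = 3.108 per hour.
Over the interval, μ = 3.108 × 0.75 = 2.331 (a 45-minute period = 0.75 hours).
P(N = 0) = e^(−2.331) · 2.331^0/0! ≈ 0.0972.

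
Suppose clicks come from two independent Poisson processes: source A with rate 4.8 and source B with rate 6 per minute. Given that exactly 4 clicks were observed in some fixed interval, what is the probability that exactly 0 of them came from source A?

0.0953

Given the total, each event is independently from source A with probability p = λ_A/(λ_A+λ_B) = 4.8/10.8 ≈ 0.4444.
So K ~ Binomial(4, 4.8/10.8): P(K = 0) = C(4,0) · (4.8/10.8)^0 · (6/10.8)^4 ≈ 0.0953.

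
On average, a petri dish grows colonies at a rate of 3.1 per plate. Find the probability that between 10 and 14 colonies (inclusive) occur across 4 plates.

Over the interval, μ = 3.1 × 4 = 12.4 (4 plates).
P(10 ≤ N ≤ 14) = Σ_{j=10}^{14} e^(−12.4) · 12.4^j/j! ≈ 0.5255.

0.5255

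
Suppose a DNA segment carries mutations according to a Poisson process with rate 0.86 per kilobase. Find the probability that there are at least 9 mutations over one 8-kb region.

0.2554

Over the interval, μ = 0.86 × 8 = 6.88 (an 8-kb region = 8 kilobases).
P(N ≥ 9) = 1 − P(N ≤ 8) = 1 − Σ_{j=0}^{8} e^(−μ) μ^j/j! ≈ 0.2554.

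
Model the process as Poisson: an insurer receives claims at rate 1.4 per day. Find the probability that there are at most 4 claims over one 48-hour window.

Over the interval, μ = 1.4 × 2 = 2.8 (a 48-hour window = 2 days).
P(N ≤ 4) = Σ_{j=0}^{4} e^(−μ) μ^j/j! ≈ 0.8477.

0.8477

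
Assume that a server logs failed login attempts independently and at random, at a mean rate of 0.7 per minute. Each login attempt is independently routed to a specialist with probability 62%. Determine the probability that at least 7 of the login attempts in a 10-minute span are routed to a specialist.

Thinning: the login attempts that are routed to a specialist themselves form a Poisson process with rate 0.62 × 0.7 = 0.434 per minute.
Over the interval, μ = 0.434 × 10 = 4.34 (a 10-minute span = 10 minutes).
P(N ≥ 7) = 1 − P(N ≤ 6) ≈ 0.1490.

0.1490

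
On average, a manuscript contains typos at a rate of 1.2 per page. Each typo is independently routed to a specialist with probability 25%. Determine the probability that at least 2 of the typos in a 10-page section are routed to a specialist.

0.8009

Thinning: the typos that are routed to a specialist themselves form a Poisson process with rate 0.25 × 1.2 = 0.3 per page.
Over the interval, μ = 0.3 × 10 = 3 (a 10-page section = 10 pages).
P(N ≥ 2) = 1 − P(N ≤ 1) ≈ 0.8009.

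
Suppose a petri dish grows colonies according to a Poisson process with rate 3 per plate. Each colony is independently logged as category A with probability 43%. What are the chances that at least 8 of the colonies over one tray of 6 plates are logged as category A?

0.5102

Thinning: the colonies that are logged as category A themselves form a Poisson process with rate 0.43 × 3 = 1.29 per plate.
Over the interval, μ = 1.29 × 6 = 7.74 (a tray of 6 plates = 6 plates).
P(N ≥ 8) = 1 − P(N ≤ 7) ≈ 0.5102.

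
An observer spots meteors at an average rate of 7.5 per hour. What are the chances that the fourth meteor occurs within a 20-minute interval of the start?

0.2424

Over the interval, μ = 7.5 × 1/3 = 2.5 (a 20-minute interval = 1/3 hours).
The fourth arrival falls in the interval iff at least 4 events occur there: P(S_4 ≤ t) = P(N ≥ 4) = 1 − P(N ≤ 3) ≈ 0.2424.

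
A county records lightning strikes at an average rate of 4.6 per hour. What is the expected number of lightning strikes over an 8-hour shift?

E[N] = λt = 4.6 × 8 = 36.8 (an 8-hour shift = 8 hours).

36.8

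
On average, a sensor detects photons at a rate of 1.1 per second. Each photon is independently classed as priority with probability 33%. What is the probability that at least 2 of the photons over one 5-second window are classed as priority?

0.5416

Thinning: the photons that are classed as priority themselves form a Poisson process with rate 0.33 × 1.1 = 0.363 per second.
Over the interval, μ = 0.363 × 5 = 1.815 (a 5-second window = 5 seconds).
P(N ≥ 2) = 1 − P(N ≤ 1) ≈ 0.5416.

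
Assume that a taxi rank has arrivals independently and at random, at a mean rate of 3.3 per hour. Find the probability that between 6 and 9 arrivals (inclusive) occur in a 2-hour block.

Over the interval, μ = 3.3 × 2 = 6.6 (a 2-hour block = 2 hours).
P(6 ≤ N ≤ 9) = Σ_{j=6}^{9} e^(−6.6) · 6.6^j/j! ≈ 0.5140.

0.5140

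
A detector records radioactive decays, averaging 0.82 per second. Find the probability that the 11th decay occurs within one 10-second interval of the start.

0.2045

Over the interval, μ = 0.82 × 10 = 8.2 (a 10-second interval = 10 seconds).
The 11th arrival falls in the interval iff at least 11 events occur there: P(S_11 ≤ t) = P(N ≥ 11) = 1 − P(N ≤ 10) ≈ 0.2045.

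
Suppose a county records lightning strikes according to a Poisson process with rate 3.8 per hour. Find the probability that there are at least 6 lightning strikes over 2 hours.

Over the interval, μ = 3.8 × 2 = 7.6 (2 hours).
P(N ≥ 6) = 1 − P(N ≤ 5) = 1 − Σ_{j=0}^{5} e^(−μ) μ^j/j! ≈ 0.7693.

0.7693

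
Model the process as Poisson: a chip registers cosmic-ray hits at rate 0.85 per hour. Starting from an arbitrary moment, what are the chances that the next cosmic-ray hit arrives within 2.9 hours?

Inter-arrival times are exponential with rate λ = 0.85 per hour.
P(T ≤ 2.9) = 1 − e^(−λt) = 1 − e^(−0.85 × 2.9) = 1 − e^(−2.465) ≈ 0.9150.

0.9150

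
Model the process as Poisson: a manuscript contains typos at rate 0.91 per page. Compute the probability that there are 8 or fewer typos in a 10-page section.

Over the interval, μ = 0.91 × 10 = 9.1 (a 10-page section = 10 pages).
P(N ≤ 8) = Σ_{j=0}^{8} e^(−μ) μ^j/j! ≈ 0.4426.

0.4426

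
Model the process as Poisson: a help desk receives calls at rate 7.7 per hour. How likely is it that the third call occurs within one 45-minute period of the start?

Over the interval, μ = 7.7 × 0.75 = 5.775 (a 45-minute period = 0.75 hours).
The third arrival falls in the interval iff at least 3 events occur there: P(S_3 ≤ t) = P(N ≥ 3) = 1 − P(N ≤ 2) ≈ 0.9272.

0.9272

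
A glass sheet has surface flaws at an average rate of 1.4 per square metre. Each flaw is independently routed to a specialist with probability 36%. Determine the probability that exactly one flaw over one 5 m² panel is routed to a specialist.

0.2028

Thinning: the flaws that are routed to a specialist themselves form a Poisson process with rate 0.36 × 1.4 = 0.504 per square metre.
Over the interval, μ = 0.504 × 5 = 2.52 (a 5 m² panel = 5 square metres).
P(N = 1) = e^(−2.52) · 2.52^1/1! ≈ 0.2028.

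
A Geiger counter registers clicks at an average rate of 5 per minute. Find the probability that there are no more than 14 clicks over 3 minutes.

0.4657

Over the interval, μ = 5 × 3 = 15 (3 minutes).
P(N ≤ 14) = Σ_{j=0}^{14} e^(−μ) μ^j/j! ≈ 0.4657.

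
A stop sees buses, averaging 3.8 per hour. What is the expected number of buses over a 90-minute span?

5.7

E[N] = λt = 3.8 × 1.5 = 5.7 (a 90-minute span = 1.5 hours).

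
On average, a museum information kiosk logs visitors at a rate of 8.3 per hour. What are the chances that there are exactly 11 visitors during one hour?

0.0802

With mean μ = 8.3 per hour,
P(N = 11) = e^(−μ) μ^11/11! = e^(−8.3) · 8.3^11/39916800 ≈ 0.0802.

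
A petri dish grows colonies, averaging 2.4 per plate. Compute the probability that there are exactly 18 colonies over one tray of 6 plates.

0.0617

Over the interval, μ = 2.4 × 6 = 14.4 (a tray of 6 plates = 6 plates).
P(N = 18) = e^(−μ) μ^18/18! = e^(−14.4) · 14.4^18/6402373705728000 ≈ 0.0617.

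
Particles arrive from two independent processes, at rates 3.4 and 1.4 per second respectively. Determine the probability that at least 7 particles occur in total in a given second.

Independent Poisson processes superpose: combined rate λ = 3.4 + 1.4 = 4.8 per second.
So μ = 4.8.
P(N ≥ 7) = 1 − P(N ≤ 6) ≈ 0.2092.

0.2092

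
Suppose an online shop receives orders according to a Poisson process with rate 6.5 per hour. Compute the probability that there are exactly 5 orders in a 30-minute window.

0.1172

Over the interval, μ = 6.5 × 0.5 = 3.25 (a 30-minute window = 0.5 hours).
P(N = 5) = e^(−μ) μ^5/5! = e^(−3.25) · 3.25^5/120 ≈ 0.1172.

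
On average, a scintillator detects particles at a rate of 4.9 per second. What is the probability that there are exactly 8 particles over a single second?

With mean μ = 4.9 per second,
P(N = 8) = e^(−μ) μ^8/8! = e^(−4.9) · 4.9^8/40320 ≈ 0.0614.

0.0614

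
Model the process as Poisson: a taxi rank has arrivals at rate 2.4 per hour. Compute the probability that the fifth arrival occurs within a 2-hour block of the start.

0.5237

Over the interval, μ = 2.4 × 2 = 4.8 (a 2-hour block = 2 hours).
The fifth arrival falls in the interval iff at least 5 events occur there: P(S_5 ≤ t) = P(N ≥ 5) = 1 − P(N ≤ 4) ≈ 0.5237.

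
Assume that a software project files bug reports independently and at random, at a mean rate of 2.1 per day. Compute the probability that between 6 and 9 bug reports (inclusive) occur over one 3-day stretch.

Over the interval, μ = 2.1 × 3 = 6.3 (a 3-day stretch = 3 days).
P(6 ≤ N ≤ 9) = Σ_{j=6}^{9} e^(−6.3) · 6.3^j/j! ≈ 0.4951.

0.4951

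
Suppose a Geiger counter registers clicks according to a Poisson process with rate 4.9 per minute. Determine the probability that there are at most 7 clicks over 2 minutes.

0.2388

Over the interval, μ = 4.9 × 2 = 9.8 (2 minutes).
P(N ≤ 7) = Σ_{j=0}^{7} e^(−μ) μ^j/j! ≈ 0.2388.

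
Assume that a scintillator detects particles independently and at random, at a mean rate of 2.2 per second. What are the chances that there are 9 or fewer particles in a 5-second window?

Over the interval, μ = 2.2 × 5 = 11 (a 5-second window = 5 seconds).
P(N ≤ 9) = Σ_{j=0}^{9} e^(−μ) μ^j/j! ≈ 0.3405.

0.3405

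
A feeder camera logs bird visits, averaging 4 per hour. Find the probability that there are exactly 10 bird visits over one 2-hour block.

0.0993

Over the interval, μ = 4 × 2 = 8 (a 2-hour block = 2 hours).
P(N = 10) = e^(−μ) μ^10/10! = e^(−8) · 8^10/3628800 ≈ 0.0993.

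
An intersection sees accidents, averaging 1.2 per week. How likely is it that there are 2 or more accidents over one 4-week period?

0.9523

Over the interval, μ = 1.2 × 4 = 4.8 (a 4-week period = 4 weeks).
P(N ≥ 2) = 1 − P(N ≤ 1) = 1 − Σ_{j=0}^{1} e^(−μ) μ^j/j! ≈ 0.9523.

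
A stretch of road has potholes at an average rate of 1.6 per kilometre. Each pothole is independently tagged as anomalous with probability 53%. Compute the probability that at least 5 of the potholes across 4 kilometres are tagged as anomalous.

Thinning: the potholes that are tagged as anomalous themselves form a Poisson process with rate 0.53 × 1.6 = 0.848 per kilometre.
Over the interval, μ = 0.848 × 4 = 3.392 (4 kilometres).
P(N ≥ 5) = 1 − P(N ≤ 4) ≈ 0.2543.

0.2543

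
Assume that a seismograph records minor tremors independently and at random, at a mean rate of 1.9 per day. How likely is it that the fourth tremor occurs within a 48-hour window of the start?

0.5265

Over the interval, μ = 1.9 × 2 = 3.8 (a 48-hour window = 2 days).
The fourth arrival falls in the interval iff at least 4 events occur there: P(S_4 ≤ t) = P(N ≥ 4) = 1 − P(N ≤ 3) ≈ 0.5265.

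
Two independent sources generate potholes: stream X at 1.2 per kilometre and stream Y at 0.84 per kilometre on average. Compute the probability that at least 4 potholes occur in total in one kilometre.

0.1502

Independent Poisson processes superpose: combined rate λ = 1.2 + 0.84 = 2.04 per kilometre.
So μ = 2.04.
P(N ≥ 4) = 1 − P(N ≤ 3) ≈ 0.1502.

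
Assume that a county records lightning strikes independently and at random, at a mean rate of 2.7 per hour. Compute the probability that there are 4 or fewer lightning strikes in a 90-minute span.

0.6191

Over the interval, μ = 2.7 × 1.5 = 4.05 (a 90-minute span = 1.5 hours).
P(N ≤ 4) = Σ_{j=0}^{4} e^(−μ) μ^j/j! ≈ 0.6191.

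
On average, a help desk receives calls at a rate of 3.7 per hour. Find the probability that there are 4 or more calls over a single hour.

With mean μ = 3.7 per hour,
P(N ≥ 4) = 1 − P(N ≤ 3) = 1 − Σ_{j=0}^{3} e^(−μ) μ^j/j! ≈ 0.5058.

0.5058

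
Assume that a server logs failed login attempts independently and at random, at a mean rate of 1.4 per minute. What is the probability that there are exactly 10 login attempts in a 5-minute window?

Over the interval, μ = 1.4 × 5 = 7 (a 5-minute window = 5 minutes).
P(N = 10) = e^(−μ) μ^10/10! = e^(−7) · 7^10/3628800 ≈ 0.0710.

0.0710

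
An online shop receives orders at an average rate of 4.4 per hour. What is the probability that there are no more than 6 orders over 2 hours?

0.2256

Over the interval, μ = 4.4 × 2 = 8.8 (2 hours).
P(N ≤ 6) = Σ_{j=0}^{6} e^(−μ) μ^j/j! ≈ 0.2256.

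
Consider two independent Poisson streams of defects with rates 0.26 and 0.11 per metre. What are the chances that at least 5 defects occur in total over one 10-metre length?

Independent Poisson processes superpose: combined rate λ = 0.26 + 0.11 = 0.37 per metre.
Over the interval, μ = 0.37 × 10 = 3.7 (a 10-metre length = 10 metres).
P(N ≥ 5) = 1 − P(N ≤ 4) ≈ 0.3128.

0.3128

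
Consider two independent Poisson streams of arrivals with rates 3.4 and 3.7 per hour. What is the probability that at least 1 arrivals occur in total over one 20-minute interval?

Independent Poisson processes superpose: combined rate λ = 3.4 + 3.7 = 7.1 per hour.
Over the interval, μ = 7.1 × 1/3 ≈ 2.36667 (a 20-minute interval = 1/3 hours).
P(N ≥ 1) = 1 − P(N ≤ 0) ≈ 0.9062.

0.9062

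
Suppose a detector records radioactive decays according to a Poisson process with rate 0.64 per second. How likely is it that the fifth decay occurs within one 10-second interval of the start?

Over the interval, μ = 0.64 × 10 = 6.4 (a 10-second interval = 10 seconds).
The fifth arrival falls in the interval iff at least 5 events occur there: P(S_5 ≤ t) = P(N ≥ 5) = 1 − P(N ≤ 4) ≈ 0.7649.

0.7649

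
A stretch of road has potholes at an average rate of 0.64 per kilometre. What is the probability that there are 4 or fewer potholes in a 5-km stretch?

Over the interval, μ = 0.64 × 5 = 3.2 (a 5-km stretch = 5 kilometres).
P(N ≤ 4) = Σ_{j=0}^{4} e^(−μ) μ^j/j! ≈ 0.7806.

0.7806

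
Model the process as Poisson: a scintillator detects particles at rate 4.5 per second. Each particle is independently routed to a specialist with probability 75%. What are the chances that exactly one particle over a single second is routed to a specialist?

0.1155

Thinning: the particles that are routed to a specialist themselves form a Poisson process with rate 0.75 × 4.5 = 3.375 per second.
So μ = 3.375.
P(N = 1) = e^(−3.375) · 3.375^1/1! ≈ 0.1155.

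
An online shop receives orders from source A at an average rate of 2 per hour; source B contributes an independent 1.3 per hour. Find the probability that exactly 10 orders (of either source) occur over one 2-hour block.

Independent Poisson processes superpose: combined rate λ = 2 + 1.3 = 3.3 per hour.
Over the interval, μ = 3.3 × 2 = 6.6 (a 2-hour block = 2 hours).
P(N = 10) = e^(−6.6) · 6.6^10/10! ≈ 0.0588.

0.0588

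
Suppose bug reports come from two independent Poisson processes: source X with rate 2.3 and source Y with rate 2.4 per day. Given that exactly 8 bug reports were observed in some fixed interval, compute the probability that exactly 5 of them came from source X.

0.2093

Given the total, each event is independently from source X with probability p = λ_X/(λ_X+λ_Y) = 2.3/4.7 ≈ 0.4894.
So K ~ Binomial(8, 2.3/4.7): P(K = 5) = C(8,5) · (2.3/4.7)^5 · (2.4/4.7)^3 ≈ 0.2093.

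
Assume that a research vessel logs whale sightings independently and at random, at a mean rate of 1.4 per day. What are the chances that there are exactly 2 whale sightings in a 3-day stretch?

Over the interval, μ = 1.4 × 3 = 4.2 (a 3-day stretch = 3 days).
P(N = 2) = e^(−μ) μ^2/2! = e^(−4.2) · 4.2^2/2 ≈ 0.1323.

0.1323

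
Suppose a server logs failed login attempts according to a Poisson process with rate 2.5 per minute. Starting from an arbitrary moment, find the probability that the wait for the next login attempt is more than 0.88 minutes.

0.1108

The wait for the next event is exponential with rate λ = 2.5 per minute.
P(T > 0.88) = e^(−λt) = e^(−2.5 × 0.88) = e^(−2.2) ≈ 0.1108.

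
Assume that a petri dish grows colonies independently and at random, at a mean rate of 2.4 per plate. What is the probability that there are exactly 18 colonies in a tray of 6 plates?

0.0617

Over the interval, μ = 2.4 × 6 = 14.4 (a tray of 6 plates = 6 plates).
P(N = 18) = e^(−μ) μ^18/18! = e^(−14.4) · 14.4^18/6402373705728000 ≈ 0.0617.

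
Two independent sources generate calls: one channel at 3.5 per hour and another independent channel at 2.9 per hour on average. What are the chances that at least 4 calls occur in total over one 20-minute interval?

0.1677

Independent Poisson processes superpose: combined rate λ = 3.5 + 2.9 = 6.4 per hour.
Over the interval, μ = 6.4 × 1/3 ≈ 2.13333 (a 20-minute interval = 1/3 hours).
P(N ≥ 4) = 1 − P(N ≤ 3) ≈ 0.1677.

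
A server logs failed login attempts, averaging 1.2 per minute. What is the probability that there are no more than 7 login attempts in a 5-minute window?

0.7440

Over the interval, μ = 1.2 × 5 = 6 (a 5-minute window = 5 minutes).
P(N ≤ 7) = Σ_{j=0}^{7} e^(−μ) μ^j/j! ≈ 0.7440.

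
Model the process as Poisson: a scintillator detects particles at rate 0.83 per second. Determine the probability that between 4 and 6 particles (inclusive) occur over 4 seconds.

Over the interval, μ = 0.83 × 4 = 3.32 (4 seconds).
P(4 ≤ N ≤ 6) = Σ_{j=4}^{6} e^(−3.32) · 3.32^j/j! ≈ 0.3718.

0.3718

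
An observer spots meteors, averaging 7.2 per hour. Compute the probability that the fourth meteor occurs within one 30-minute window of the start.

0.4848

Over the interval, μ = 7.2 × 0.5 = 3.6 (a 30-minute window = 0.5 hours).
The fourth arrival falls in the interval iff at least 4 events occur there: P(S_4 ≤ t) = P(N ≥ 4) = 1 − P(N ≤ 3) ≈ 0.4848.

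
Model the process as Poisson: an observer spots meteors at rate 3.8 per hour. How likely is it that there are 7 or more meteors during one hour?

0.0909

With mean μ = 3.8 per hour,
P(N ≥ 7) = 1 − P(N ≤ 6) = 1 − Σ_{j=0}^{6} e^(−μ) μ^j/j! ≈ 0.0909.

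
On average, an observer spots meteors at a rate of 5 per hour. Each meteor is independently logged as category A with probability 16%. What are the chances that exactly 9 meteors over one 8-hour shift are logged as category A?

Thinning: the meteors that are logged as category A themselves form a Poisson process with rate 0.16 × 5 = 0.8 per hour.
Over the interval, μ = 0.8 × 8 = 6.4 (an 8-hour shift = 8 hours).
P(N = 9) = e^(−6.4) · 6.4^9/9! ≈ 0.0825.

0.0825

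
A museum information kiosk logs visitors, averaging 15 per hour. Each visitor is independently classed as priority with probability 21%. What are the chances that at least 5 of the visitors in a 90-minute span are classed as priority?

0.5100

Thinning: the visitors that are classed as priority themselves form a Poisson process with rate 0.21 × 15 = 3.15 per hour.
Over the interval, μ = 3.15 × 1.5 = 4.725 (a 90-minute span = 1.5 hours).
P(N ≥ 5) = 1 − P(N ≤ 4) ≈ 0.5100.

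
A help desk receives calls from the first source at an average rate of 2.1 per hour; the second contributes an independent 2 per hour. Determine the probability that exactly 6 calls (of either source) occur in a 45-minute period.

0.0542

Independent Poisson processes superpose: combined rate λ = 2.1 + 2 = 4.1 per hour.
Over the interval, μ = 4.1 × 0.75 = 3.075 (a 45-minute period = 0.75 hours).
P(N = 6) = e^(−3.075) · 3.075^6/6! ≈ 0.0542.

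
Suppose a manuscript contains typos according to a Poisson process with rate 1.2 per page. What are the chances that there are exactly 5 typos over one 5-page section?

Over the interval, μ = 1.2 × 5 = 6 (a 5-page section = 5 pages).
P(N = 5) = e^(−μ) μ^5/5! = e^(−6) · 6^5/120 ≈ 0.1606.

0.1606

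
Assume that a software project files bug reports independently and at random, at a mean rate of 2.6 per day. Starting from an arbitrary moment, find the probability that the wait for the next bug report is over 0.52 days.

0.2587

The wait for the next event is exponential with rate λ = 2.6 per day.
P(T > 0.52) = e^(−λt) = e^(−2.6 × 0.52) = e^(−1.352) ≈ 0.2587.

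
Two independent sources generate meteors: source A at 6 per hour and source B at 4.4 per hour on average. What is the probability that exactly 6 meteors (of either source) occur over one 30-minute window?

0.1515

Independent Poisson processes superpose: combined rate λ = 6 + 4.4 = 10.4 per hour.
Over the interval, μ = 10.4 × 0.5 = 5.2 (a 30-minute window = 0.5 hours).
P(N = 6) = e^(−5.2) · 5.2^6/6! ≈ 0.1515.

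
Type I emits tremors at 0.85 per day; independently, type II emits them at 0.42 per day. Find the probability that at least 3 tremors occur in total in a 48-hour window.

Independent Poisson processes superpose: combined rate λ = 0.85 + 0.42 = 1.27 per day.
Over the interval, μ = 1.27 × 2 = 2.54 (a 48-hour window = 2 days).
P(N ≥ 3) = 1 − P(N ≤ 2) ≈ 0.4664.

0.4664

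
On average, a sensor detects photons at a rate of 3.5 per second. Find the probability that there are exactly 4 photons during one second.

0.1888

With mean μ = 3.5 per second,
P(N = 4) = e^(−μ) μ^4/4! = e^(−3.5) · 3.5^4/24 ≈ 0.1888.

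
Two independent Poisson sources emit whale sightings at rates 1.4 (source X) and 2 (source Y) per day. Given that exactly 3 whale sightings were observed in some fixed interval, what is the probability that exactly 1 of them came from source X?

0.4274

Given the total, each event is independently from source X with probability p = λ_X/(λ_X+λ_Y) = 1.4/3.4 ≈ 0.4118.
So K ~ Binomial(3, 1.4/3.4): P(K = 1) = C(3,1) · (1.4/3.4)^1 · (2/3.4)^2 ≈ 0.4274.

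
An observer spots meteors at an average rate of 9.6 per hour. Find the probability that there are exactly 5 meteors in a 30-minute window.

Over the interval, μ = 9.6 × 0.5 = 4.8 (a 30-minute window = 0.5 hours).
P(N = 5) = e^(−μ) μ^5/5! = e^(−4.8) · 4.8^5/120 ≈ 0.1747.

0.1747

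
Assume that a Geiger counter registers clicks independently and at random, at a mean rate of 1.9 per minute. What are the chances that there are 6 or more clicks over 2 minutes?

Over the interval, μ = 1.9 × 2 = 3.8 (2 minutes).
P(N ≥ 6) = 1 − P(N ≤ 5) = 1 − Σ_{j=0}^{5} e^(−μ) μ^j/j! ≈ 0.1844.

0.1844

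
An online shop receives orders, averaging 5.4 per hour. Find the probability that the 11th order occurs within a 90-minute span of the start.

0.1942

Over the interval, μ = 5.4 × 1.5 = 8.1 (a 90-minute span = 1.5 hours).
The 11th arrival falls in the interval iff at least 11 events occur there: P(S_11 ≤ t) = P(N ≥ 11) = 1 − P(N ≤ 10) ≈ 0.1942.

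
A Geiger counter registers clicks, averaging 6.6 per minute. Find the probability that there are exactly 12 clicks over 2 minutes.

0.1081

Over the interval, μ = 6.6 × 2 = 13.2 (2 minutes).
P(N = 12) = e^(−μ) μ^12/12! = e^(−13.2) · 13.2^12/479001600 ≈ 0.1081.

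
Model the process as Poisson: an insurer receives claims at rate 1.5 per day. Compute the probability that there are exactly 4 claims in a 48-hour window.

0.1680

Over the interval, μ = 1.5 × 2 = 3 (a 48-hour window = 2 days).
P(N = 4) = e^(−μ) μ^4/4! = e^(−3) · 3^4/24 ≈ 0.1680.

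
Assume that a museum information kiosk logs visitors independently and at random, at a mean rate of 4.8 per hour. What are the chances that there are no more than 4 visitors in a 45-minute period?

Over the interval, μ = 4.8 × 0.75 = 3.6 (a 45-minute period = 0.75 hours).
P(N ≤ 4) = Σ_{j=0}^{4} e^(−μ) μ^j/j! ≈ 0.7064.

0.7064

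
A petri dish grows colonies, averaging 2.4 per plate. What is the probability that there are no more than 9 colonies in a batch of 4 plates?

Over the interval, μ = 2.4 × 4 = 9.6 (a batch of 4 plates = 4 plates).
P(N ≤ 9) = Σ_{j=0}^{9} e^(−μ) μ^j/j! ≈ 0.5089.

0.5089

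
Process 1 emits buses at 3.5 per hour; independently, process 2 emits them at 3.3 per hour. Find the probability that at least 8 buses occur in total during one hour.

0.3715

Independent Poisson processes superpose: combined rate λ = 3.5 + 3.3 = 6.8 per hour.
So μ = 6.8.
P(N ≥ 8) = 1 − P(N ≤ 7) ≈ 0.3715.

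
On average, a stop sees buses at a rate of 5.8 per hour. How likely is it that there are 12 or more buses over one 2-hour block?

Over the interval, μ = 5.8 × 2 = 11.6 (a 2-hour block = 2 hours).
P(N ≥ 12) = 1 − P(N ≤ 11) = 1 − Σ_{j=0}^{11} e^(−μ) μ^j/j! ≈ 0.4920.

0.4920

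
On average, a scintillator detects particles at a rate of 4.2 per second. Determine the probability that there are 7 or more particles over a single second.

With mean μ = 4.2 per second,
P(N ≥ 7) = 1 − P(N ≤ 6) = 1 − Σ_{j=0}^{6} e^(−μ) μ^j/j! ≈ 0.1325.

0.1325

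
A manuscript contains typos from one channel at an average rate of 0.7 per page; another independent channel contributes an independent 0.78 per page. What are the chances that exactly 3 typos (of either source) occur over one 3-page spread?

0.1721

Independent Poisson processes superpose: combined rate λ = 0.7 + 0.78 = 1.48 per page.
Over the interval, μ = 1.48 × 3 = 4.44 (a 3-page spread = 3 pages).
P(N = 3) = e^(−4.44) · 4.44^3/3! ≈ 0.1721.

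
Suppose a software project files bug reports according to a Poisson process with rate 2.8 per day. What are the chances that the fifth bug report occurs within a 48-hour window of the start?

Over the interval, μ = 2.8 × 2 = 5.6 (a 48-hour window = 2 days).
The fifth arrival falls in the interval iff at least 5 events occur there: P(S_5 ≤ t) = P(N ≥ 5) = 1 − P(N ≤ 4) ≈ 0.6578.

0.6578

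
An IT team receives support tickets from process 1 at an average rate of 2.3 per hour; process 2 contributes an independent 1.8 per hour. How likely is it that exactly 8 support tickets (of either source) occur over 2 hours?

0.1392

Independent Poisson processes superpose: combined rate λ = 2.3 + 1.8 = 4.1 per hour.
Over the interval, μ = 4.1 × 2 = 8.2 (2 hours).
P(N = 8) = e^(−8.2) · 8.2^8/8! ≈ 0.1392.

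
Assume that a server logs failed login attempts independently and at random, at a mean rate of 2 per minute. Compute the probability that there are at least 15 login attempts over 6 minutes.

Over the interval, μ = 2 × 6 = 12 (6 minutes).
P(N ≥ 15) = 1 − P(N ≤ 14) = 1 − Σ_{j=0}^{14} e^(−μ) μ^j/j! ≈ 0.2280.

0.2280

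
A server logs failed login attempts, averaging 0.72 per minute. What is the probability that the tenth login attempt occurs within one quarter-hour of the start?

Over the interval, μ = 0.72 × 15 = 10.8 (a quarter-hour = 15 minutes).
The tenth arrival falls in the interval iff at least 10 events occur there: P(S_10 ≤ t) = P(N ≥ 10) = 1 − P(N ≤ 9) ≈ 0.6374.

0.6374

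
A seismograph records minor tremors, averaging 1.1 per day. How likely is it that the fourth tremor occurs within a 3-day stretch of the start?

0.4197

Over the interval, μ = 1.1 × 3 = 3.3 (a 3-day stretch = 3 days).
The fourth arrival falls in the interval iff at least 4 events occur there: P(S_4 ≤ t) = P(N ≥ 4) = 1 − P(N ≤ 3) ≈ 0.4197.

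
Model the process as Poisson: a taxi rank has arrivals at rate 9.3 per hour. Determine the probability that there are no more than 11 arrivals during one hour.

0.7730

With mean μ = 9.3 per hour,
P(N ≤ 11) = Σ_{j=0}^{11} e^(−μ) μ^j/j! ≈ 0.7730.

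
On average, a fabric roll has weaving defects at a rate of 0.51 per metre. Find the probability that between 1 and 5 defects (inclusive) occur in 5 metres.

0.8765

Over the interval, μ = 0.51 × 5 = 2.55 (5 metres).
P(1 ≤ N ≤ 5) = Σ_{j=1}^{5} e^(−2.55) · 2.55^j/j! ≈ 0.8765.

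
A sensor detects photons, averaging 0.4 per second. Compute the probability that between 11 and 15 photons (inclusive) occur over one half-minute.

Over the interval, μ = 0.4 × 30 = 12 (a half-minute = 30 seconds).
P(11 ≤ N ≤ 15) = Σ_{j=11}^{15} e^(−12) · 12^j/j! ≈ 0.4972.

0.4972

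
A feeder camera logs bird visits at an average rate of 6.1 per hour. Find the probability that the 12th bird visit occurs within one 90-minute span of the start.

Over the interval, μ = 6.1 × 1.5 = 9.15 (a 90-minute span = 1.5 hours).
The 12th arrival falls in the interval iff at least 12 events occur there: P(S_12 ≤ t) = P(N ≥ 12) = 1 − P(N ≤ 11) ≈ 0.2118.

0.2118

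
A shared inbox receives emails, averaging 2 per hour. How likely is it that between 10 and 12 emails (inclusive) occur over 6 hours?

0.3336

Over the interval, μ = 2 × 6 = 12 (6 hours).
P(10 ≤ N ≤ 12) = Σ_{j=10}^{12} e^(−12) · 12^j/j! ≈ 0.3336.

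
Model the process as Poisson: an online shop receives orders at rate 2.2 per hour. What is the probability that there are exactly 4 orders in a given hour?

0.1082

With mean μ = 2.2 per hour,
P(N = 4) = e^(−μ) μ^4/4! = e^(−2.2) · 2.2^4/24 ≈ 0.1082.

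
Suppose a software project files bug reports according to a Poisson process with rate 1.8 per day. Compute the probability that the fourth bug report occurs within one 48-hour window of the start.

Over the interval, μ = 1.8 × 2 = 3.6 (a 48-hour window = 2 days).
The fourth arrival falls in the interval iff at least 4 events occur there: P(S_4 ≤ t) = P(N ≥ 4) = 1 − P(N ≤ 3) ≈ 0.4848.

0.4848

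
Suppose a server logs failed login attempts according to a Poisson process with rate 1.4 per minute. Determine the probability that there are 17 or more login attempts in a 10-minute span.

Over the interval, μ = 1.4 × 10 = 14 (a 10-minute span = 10 minutes).
P(N ≥ 17) = 1 − P(N ≤ 16) = 1 − Σ_{j=0}^{16} e^(−μ) μ^j/j! ≈ 0.2441.

0.2441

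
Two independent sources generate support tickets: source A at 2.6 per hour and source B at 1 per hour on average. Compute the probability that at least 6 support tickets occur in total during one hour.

Independent Poisson processes superpose: combined rate λ = 2.6 + 1 = 3.6 per hour.
So μ = 3.6.
P(N ≥ 6) = 1 − P(N ≤ 5) ≈ 0.1559.

0.1559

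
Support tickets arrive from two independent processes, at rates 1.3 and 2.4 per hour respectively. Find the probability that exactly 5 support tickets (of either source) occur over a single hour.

0.1429

Independent Poisson processes superpose: combined rate λ = 1.3 + 2.4 = 3.7 per hour.
So μ = 3.7.
P(N = 5) = e^(−3.7) · 3.7^5/5! ≈ 0.1429.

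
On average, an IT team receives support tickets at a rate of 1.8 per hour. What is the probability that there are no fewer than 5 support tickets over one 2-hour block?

0.2936

Over the interval, μ = 1.8 × 2 = 3.6 (a 2-hour block = 2 hours).
P(N ≥ 5) = 1 − P(N ≤ 4) = 1 − Σ_{j=0}^{4} e^(−μ) μ^j/j! ≈ 0.2936.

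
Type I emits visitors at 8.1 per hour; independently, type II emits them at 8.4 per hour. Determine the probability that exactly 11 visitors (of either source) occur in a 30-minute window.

Independent Poisson processes superpose: combined rate λ = 8.1 + 8.4 = 16.5 per hour.
Over the interval, μ = 16.5 × 0.5 = 8.25 (a 30-minute window = 0.5 hours).
P(N = 11) = e^(−8.25) · 8.25^11/11! ≈ 0.0789.

0.0789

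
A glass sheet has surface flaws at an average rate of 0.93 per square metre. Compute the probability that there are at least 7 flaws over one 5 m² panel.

Over the interval, μ = 0.93 × 5 = 4.65 (a 5 m² panel = 5 square metres).
P(N ≥ 7) = 1 − P(N ≤ 6) = 1 − Σ_{j=0}^{6} e^(−μ) μ^j/j! ≈ 0.1886.

0.1886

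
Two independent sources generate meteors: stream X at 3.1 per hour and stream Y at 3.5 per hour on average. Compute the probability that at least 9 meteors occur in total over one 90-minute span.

0.6558

Independent Poisson processes superpose: combined rate λ = 3.1 + 3.5 = 6.6 per hour.
Over the interval, μ = 6.6 × 1.5 = 9.9 (a 90-minute span = 1.5 hours).
P(N ≥ 9) = 1 − P(N ≤ 8) ≈ 0.6558.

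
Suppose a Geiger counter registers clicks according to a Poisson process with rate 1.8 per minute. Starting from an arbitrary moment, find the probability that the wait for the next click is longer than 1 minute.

0.1653

The wait for the next event is exponential with rate λ = 1.8 per minute.
P(T > 1) = e^(−λt) = e^(−1.8 × 1) = e^(−1.8) ≈ 0.1653.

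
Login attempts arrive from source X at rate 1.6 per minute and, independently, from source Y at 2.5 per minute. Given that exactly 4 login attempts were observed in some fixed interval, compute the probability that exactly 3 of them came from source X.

Given the total, each event is independently from source X with probability p = λ_X/(λ_X+λ_Y) = 1.6/4.1 ≈ 0.3902.
So K ~ Binomial(4, 1.6/4.1): P(K = 3) = C(4,3) · (1.6/4.1)^3 · (2.5/4.1)^1 ≈ 0.1450.

0.1450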